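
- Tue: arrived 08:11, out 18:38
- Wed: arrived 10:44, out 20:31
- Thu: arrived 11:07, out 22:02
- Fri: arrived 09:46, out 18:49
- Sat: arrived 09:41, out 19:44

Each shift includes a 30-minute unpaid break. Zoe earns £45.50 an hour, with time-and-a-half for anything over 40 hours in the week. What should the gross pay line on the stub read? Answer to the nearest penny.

£2348.94

Tue: 08:11–18:38 = 10 h 27 min; less 30 min break → 9 h 57 min
Wed: 10:44–20:31 = 9 h 47 min; less 30 min break → 9 h 17 min
Thu: 11:07–22:02 = 10 h 55 min; less 30 min break → 10 h 25 min
Fri: 09:46–18:49 = 9 h 3 min; less 30 min break → 8 h 33 min
Sat: 09:41–19:44 = 10 h 3 min; less 30 min break → 9 h 33 min
Total worked: 47 h 45 min = 2865 min.
Regular 40 h 0 min = 2400 min at £45.50/h; overtime 7 h 45 min = 465 min at £68.25/h.
Pay = (2400 × £45.50 + 465 × £68.25) ÷ 60 = £2348.94.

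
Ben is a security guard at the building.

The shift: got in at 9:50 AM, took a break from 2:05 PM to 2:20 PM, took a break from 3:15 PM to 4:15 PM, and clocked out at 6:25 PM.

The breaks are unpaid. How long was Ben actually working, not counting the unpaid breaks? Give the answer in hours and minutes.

The shift: 9:50 AM–6:25 PM = 8 h 35 min; less 75 min break → 7 h 20 min

7 h 20 min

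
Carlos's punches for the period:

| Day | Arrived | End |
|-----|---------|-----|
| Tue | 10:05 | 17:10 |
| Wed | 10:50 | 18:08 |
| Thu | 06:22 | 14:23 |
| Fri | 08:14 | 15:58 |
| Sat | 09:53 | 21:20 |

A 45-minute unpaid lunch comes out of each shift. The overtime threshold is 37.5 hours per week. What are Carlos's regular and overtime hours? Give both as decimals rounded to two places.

Regular 37.50 hours, overtime 0.33 hours

Tue: 10:05–17:10 = 7 h 5 min; less 45 min break → 6 h 20 min
Wed: 10:50–18:08 = 7 h 18 min; less 45 min break → 6 h 33 min
Thu: 06:22–14:23 = 8 h 1 min; less 45 min break → 7 h 16 min
Fri: 08:14–15:58 = 7 h 44 min; less 45 min break → 6 h 59 min
Sat: 09:53–21:20 = 11 h 27 min; less 45 min break → 10 h 42 min
Total worked: 37 h 50 min = 37.83 h.
Threshold 37.5 h → overtime 0 h 20 min, regular 37 h 30 min.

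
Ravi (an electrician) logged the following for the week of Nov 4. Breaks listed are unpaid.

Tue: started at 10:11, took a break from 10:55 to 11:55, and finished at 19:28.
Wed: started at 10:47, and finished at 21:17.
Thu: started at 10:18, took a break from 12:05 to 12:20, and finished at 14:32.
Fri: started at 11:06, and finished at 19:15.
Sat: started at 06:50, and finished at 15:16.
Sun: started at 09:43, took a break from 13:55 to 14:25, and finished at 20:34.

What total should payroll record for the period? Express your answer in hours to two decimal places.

Tue: 10:11–19:28 = 9 h 17 min; less 60 min break → 8 h 17 min
Wed: 10:47–21:17 = 10 h 30 min
Thu: 10:18–14:32 = 4 h 14 min; less 15 min break → 3 h 59 min
Fri: 11:06–19:15 = 8 h 9 min
Sat: 06:50–15:16 = 8 h 26 min
Sun: 09:43–20:34 = 10 h 51 min; less 30 min break → 10 h 21 min
Total: 8 h 17 min + 10 h 30 min + 3 h 59 min + 8 h 9 min + 8 h 26 min + 10 h 21 min = 49 h 42 min.

49.70 hours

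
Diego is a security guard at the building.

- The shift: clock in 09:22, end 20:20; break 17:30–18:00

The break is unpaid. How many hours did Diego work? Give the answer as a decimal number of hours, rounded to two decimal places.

10.47 hours

The shift: 09:22–20:20 = 10 h 58 min; less 30 min break → 10 h 28 min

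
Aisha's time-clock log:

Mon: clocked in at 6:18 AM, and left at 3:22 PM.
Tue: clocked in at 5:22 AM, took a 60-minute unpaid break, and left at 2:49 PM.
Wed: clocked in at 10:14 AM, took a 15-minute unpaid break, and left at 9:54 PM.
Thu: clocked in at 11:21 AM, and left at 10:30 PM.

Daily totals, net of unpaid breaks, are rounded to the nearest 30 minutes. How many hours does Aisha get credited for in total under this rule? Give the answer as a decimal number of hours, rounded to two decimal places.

Mon: 6:18 AM–3:22 PM = 9 h 4 min → rounds to 9 h 0 min
Tue: 5:22 AM–2:49 PM = 9 h 27 min − 60 min = 8 h 27 min → rounds to 8 h 30 min
Wed: 10:14 AM–9:54 PM = 11 h 40 min − 15 min = 11 h 25 min → rounds to 11 h 30 min
Thu: 11:21 AM–10:30 PM = 11 h 9 min → rounds to 11 h 0 min
Total credited: 40 h 0 min.

40.00 hours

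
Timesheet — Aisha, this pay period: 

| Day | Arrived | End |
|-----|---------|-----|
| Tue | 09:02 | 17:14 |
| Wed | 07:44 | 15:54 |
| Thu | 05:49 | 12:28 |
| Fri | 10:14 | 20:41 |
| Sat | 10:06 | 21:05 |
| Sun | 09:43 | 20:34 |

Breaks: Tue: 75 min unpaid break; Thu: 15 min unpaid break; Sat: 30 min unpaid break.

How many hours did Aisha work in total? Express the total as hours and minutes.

Tue: 09:02–17:14 = 8 h 12 min; less 75 min break → 6 h 57 min
Wed: 07:44–15:54 = 8 h 10 min
Thu: 05:49–12:28 = 6 h 39 min; less 15 min break → 6 h 24 min
Fri: 10:14–20:41 = 10 h 27 min
Sat: 10:06–21:05 = 10 h 59 min; less 30 min break → 10 h 29 min
Sun: 09:43–20:34 = 10 h 51 min
Total: 6 h 57 min + 8 h 10 min + 6 h 24 min + 10 h 27 min + 10 h 29 min + 10 h 51 min = 53 h 18 min.

53 h 18 min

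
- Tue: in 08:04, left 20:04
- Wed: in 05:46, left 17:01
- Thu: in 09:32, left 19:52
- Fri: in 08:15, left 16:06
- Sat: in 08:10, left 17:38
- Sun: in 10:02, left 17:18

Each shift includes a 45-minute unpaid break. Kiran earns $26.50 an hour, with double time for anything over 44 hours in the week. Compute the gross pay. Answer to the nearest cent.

Tue: 08:04–20:04 = 12 h 0 min; less 45 min break → 11 h 15 min
Wed: 05:46–17:01 = 11 h 15 min; less 45 min break → 10 h 30 min
Thu: 09:32–19:52 = 10 h 20 min; less 45 min break → 9 h 35 min
Fri: 08:15–16:06 = 7 h 51 min; less 45 min break → 7 h 6 min
Sat: 08:10–17:38 = 9 h 28 min; less 45 min break → 8 h 43 min
Sun: 10:02–17:18 = 7 h 16 min; less 45 min break → 6 h 31 min
Total worked: 53 h 40 min = 3220 min.
Regular 44 h 0 min = 2640 min at $26.50/h; overtime 9 h 40 min = 580 min at $53.00/h.
Pay = (2640 × $26.50 + 580 × $53.00) ÷ 60 = $1678.33.

$1678.33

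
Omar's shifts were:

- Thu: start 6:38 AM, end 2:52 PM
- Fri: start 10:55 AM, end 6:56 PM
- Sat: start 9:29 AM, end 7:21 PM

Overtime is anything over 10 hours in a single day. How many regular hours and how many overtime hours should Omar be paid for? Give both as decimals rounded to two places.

Thu: 6:38 AM–2:52 PM = 8 h 14 min
Fri: 10:55 AM–6:56 PM = 8 h 1 min
Sat: 9:29 AM–7:21 PM = 9 h 52 min
Thu reg 8 h 14 min / OT 0 h 0 min; Fri reg 8 h 1 min / OT 0 h 0 min; Sat reg 9 h 52 min / OT 0 h 0 min.
Totals: regular 26 h 7 min, overtime 0 h 0 min.

Regular 26.12 hours, overtime 0.00 hours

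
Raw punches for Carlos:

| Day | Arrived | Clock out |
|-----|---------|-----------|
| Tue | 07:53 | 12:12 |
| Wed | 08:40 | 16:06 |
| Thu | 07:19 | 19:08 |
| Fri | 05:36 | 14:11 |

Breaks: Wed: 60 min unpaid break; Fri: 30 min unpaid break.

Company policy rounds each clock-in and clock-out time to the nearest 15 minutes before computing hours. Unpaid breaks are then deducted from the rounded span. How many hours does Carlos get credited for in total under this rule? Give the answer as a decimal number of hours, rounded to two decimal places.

Tue: in 07:53→08:00, out 12:12→12:15; 4 h 15 min
Wed: in 08:40→08:45, out 16:06→16:00; 7 h 15 min − 60 min = 6 h 15 min
Thu: in 07:19→07:15, out 19:08→19:15; 12 h 0 min
Fri: in 05:36→05:30, out 14:11→14:15; 8 h 45 min − 30 min = 8 h 15 min
Total credited: 30 h 45 min.

30.75 hours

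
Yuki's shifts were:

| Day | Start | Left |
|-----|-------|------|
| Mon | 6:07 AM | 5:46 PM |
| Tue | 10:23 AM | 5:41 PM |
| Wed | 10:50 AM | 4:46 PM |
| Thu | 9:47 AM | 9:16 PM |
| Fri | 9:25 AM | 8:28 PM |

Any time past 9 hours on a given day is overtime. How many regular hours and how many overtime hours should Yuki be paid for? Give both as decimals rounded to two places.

Regular 40.23 hours, overtime 7.18 hours

Mon: 6:07 AM–5:46 PM = 11 h 39 min
Tue: 10:23 AM–5:41 PM = 7 h 18 min
Wed: 10:50 AM–4:46 PM = 5 h 56 min
Thu: 9:47 AM–9:16 PM = 11 h 29 min
Fri: 9:25 AM–8:28 PM = 11 h 3 min
Mon reg 9 h 0 min / OT 2 h 39 min; Tue reg 7 h 18 min / OT 0 h 0 min; Wed reg 5 h 56 min / OT 0 h 0 min; Thu reg 9 h 0 min / OT 2 h 29 min; Fri reg 9 h 0 min / OT 2 h 3 min.
Totals: regular 40 h 14 min, overtime 7 h 11 min.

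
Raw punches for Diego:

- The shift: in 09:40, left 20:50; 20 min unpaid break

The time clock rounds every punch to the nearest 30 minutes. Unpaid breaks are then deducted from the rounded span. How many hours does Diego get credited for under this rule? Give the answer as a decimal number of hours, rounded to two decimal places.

11.17 hours

The shift: in 09:40→09:30, out 20:50→21:00; 11 h 30 min − 20 min = 11 h 10 min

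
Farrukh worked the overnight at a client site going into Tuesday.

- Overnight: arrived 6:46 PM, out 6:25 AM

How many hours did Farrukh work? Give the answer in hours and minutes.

11 h 39 min

Overnight: 6:46 PM → midnight = 5 h 14 min; midnight → 6:25 AM = 6 h 25 min; span 11 h 39 min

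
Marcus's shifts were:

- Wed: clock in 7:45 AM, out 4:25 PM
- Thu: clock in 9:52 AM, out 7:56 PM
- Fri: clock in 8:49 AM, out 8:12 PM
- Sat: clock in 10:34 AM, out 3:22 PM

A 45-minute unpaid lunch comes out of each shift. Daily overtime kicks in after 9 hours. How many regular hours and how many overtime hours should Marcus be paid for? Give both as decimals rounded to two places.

Regular 29.97 hours, overtime 1.95 hours

Wed: 7:45 AM–4:25 PM = 8 h 40 min; less 45 min break → 7 h 55 min
Thu: 9:52 AM–7:56 PM = 10 h 4 min; less 45 min break → 9 h 19 min
Fri: 8:49 AM–8:12 PM = 11 h 23 min; less 45 min break → 10 h 38 min
Sat: 10:34 AM–3:22 PM = 4 h 48 min; less 45 min break → 4 h 3 min
Wed reg 7 h 55 min / OT 0 h 0 min; Thu reg 9 h 0 min / OT 0 h 19 min; Fri reg 9 h 0 min / OT 1 h 38 min; Sat reg 4 h 3 min / OT 0 h 0 min.
Totals: regular 29 h 58 min, overtime 1 h 57 min.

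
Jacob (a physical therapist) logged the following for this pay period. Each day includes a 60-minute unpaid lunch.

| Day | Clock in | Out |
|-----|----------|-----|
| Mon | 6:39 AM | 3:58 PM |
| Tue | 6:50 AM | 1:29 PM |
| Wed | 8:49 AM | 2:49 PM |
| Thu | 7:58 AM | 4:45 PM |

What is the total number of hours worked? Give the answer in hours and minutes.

Mon: 6:39 AM–3:58 PM = 9 h 19 min; less 60 min break → 8 h 19 min
Tue: 6:50 AM–1:29 PM = 6 h 39 min; less 60 min break → 5 h 39 min
Wed: 8:49 AM–2:49 PM = 6 h 0 min; less 60 min break → 5 h 0 min
Thu: 7:58 AM–4:45 PM = 8 h 47 min; less 60 min break → 7 h 47 min
Total: 8 h 19 min + 5 h 39 min + 5 h 0 min + 7 h 47 min = 26 h 45 min.

26 h 45 min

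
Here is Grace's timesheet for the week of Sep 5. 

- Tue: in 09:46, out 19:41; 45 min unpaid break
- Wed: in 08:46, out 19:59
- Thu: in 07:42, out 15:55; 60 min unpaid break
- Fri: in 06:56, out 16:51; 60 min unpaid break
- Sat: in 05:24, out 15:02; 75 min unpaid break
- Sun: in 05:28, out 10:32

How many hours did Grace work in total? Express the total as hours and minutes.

49 h 58 min

Tue: 09:46–19:41 = 9 h 55 min; less 45 min break → 9 h 10 min
Wed: 08:46–19:59 = 11 h 13 min
Thu: 07:42–15:55 = 8 h 13 min; less 60 min break → 7 h 13 min
Fri: 06:56–16:51 = 9 h 55 min; less 60 min break → 8 h 55 min
Sat: 05:24–15:02 = 9 h 38 min; less 75 min break → 8 h 23 min
Sun: 05:28–10:32 = 5 h 4 min
Total: 9 h 10 min + 11 h 13 min + 7 h 13 min + 8 h 55 min + 8 h 23 min + 5 h 4 min = 49 h 58 min.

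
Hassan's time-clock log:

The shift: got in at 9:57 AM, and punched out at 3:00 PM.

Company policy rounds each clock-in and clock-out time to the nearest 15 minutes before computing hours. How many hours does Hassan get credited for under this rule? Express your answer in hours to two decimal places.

5.00 hours

The shift: in 9:57 AM→10:00 AM, out 3:00 PM→3:00 PM; 5 h 0 min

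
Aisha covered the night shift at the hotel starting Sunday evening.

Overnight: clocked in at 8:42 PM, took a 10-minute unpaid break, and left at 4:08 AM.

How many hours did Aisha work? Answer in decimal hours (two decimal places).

Overnight: 8:42 PM → midnight = 3 h 18 min; midnight → 4:08 AM = 4 h 8 min; span 7 h 26 min; less 10 min break → 7 h 16 min

7.27 hours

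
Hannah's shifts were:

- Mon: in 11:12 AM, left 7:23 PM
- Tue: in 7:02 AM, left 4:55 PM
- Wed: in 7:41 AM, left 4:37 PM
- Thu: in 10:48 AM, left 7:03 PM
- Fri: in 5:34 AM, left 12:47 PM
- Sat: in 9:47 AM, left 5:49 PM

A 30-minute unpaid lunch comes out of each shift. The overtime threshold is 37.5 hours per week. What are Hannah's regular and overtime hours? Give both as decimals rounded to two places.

Mon: 11:12 AM–7:23 PM = 8 h 11 min; less 30 min break → 7 h 41 min
Tue: 7:02 AM–4:55 PM = 9 h 53 min; less 30 min break → 9 h 23 min
Wed: 7:41 AM–4:37 PM = 8 h 56 min; less 30 min break → 8 h 26 min
Thu: 10:48 AM–7:03 PM = 8 h 15 min; less 30 min break → 7 h 45 min
Fri: 5:34 AM–12:47 PM = 7 h 13 min; less 30 min break → 6 h 43 min
Sat: 9:47 AM–5:49 PM = 8 h 2 min; less 30 min break → 7 h 32 min
Total worked: 47 h 30 min = 47.50 h.
Threshold 37.5 h → overtime 10 h 0 min, regular 37 h 30 min.

Regular 37.50 hours, overtime 10.00 hours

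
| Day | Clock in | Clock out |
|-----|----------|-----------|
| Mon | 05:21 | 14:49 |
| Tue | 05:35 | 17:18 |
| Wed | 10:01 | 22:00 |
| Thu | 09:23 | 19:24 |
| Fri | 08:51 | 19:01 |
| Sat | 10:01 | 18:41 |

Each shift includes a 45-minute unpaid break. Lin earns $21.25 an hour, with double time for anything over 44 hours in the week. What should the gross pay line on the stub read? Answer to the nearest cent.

$1509.46

Mon: 05:21–14:49 = 9 h 28 min; less 45 min break → 8 h 43 min
Tue: 05:35–17:18 = 11 h 43 min; less 45 min break → 10 h 58 min
Wed: 10:01–22:00 = 11 h 59 min; less 45 min break → 11 h 14 min
Thu: 09:23–19:24 = 10 h 1 min; less 45 min break → 9 h 16 min
Fri: 08:51–19:01 = 10 h 10 min; less 45 min break → 9 h 25 min
Sat: 10:01–18:41 = 8 h 40 min; less 45 min break → 7 h 55 min
Total worked: 57 h 31 min = 3451 min.
Regular 44 h 0 min = 2640 min at $21.25/h; overtime 13 h 31 min = 811 min at $42.50/h.
Pay = (2640 × $21.25 + 811 × $42.50) ÷ 60 = $1509.46.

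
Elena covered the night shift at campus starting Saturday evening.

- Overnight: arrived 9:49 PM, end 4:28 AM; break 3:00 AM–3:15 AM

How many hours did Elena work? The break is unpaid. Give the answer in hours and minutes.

6 h 24 min

Overnight: 9:49 PM → midnight = 2 h 11 min; midnight → 4:28 AM = 4 h 28 min; span 6 h 39 min; less 15 min break → 6 h 24 min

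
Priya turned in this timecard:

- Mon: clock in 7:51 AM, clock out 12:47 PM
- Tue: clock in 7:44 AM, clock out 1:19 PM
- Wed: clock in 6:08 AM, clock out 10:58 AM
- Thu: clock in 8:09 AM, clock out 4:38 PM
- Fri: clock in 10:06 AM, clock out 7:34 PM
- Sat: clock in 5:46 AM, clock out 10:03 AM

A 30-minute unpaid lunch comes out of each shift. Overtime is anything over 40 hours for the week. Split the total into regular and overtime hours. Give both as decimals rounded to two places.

Mon: 7:51 AM–12:47 PM = 4 h 56 min; less 30 min break → 4 h 26 min
Tue: 7:44 AM–1:19 PM = 5 h 35 min; less 30 min break → 5 h 5 min
Wed: 6:08 AM–10:58 AM = 4 h 50 min; less 30 min break → 4 h 20 min
Thu: 8:09 AM–4:38 PM = 8 h 29 min; less 30 min break → 7 h 59 min
Fri: 10:06 AM–7:34 PM = 9 h 28 min; less 30 min break → 8 h 58 min
Sat: 5:46 AM–10:03 AM = 4 h 17 min; less 30 min break → 3 h 47 min
Total worked: 34 h 35 min = 34.58 h.
Threshold 40 h → overtime 0 h 0 min, regular 34 h 35 min.

Regular 34.58 hours, overtime 0.00 hours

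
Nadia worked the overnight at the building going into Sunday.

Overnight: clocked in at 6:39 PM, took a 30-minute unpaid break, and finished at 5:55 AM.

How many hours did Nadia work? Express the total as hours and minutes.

10 h 46 min

Overnight: 6:39 PM → midnight = 5 h 21 min; midnight → 5:55 AM = 5 h 55 min; span 11 h 16 min; less 30 min break → 10 h 46 min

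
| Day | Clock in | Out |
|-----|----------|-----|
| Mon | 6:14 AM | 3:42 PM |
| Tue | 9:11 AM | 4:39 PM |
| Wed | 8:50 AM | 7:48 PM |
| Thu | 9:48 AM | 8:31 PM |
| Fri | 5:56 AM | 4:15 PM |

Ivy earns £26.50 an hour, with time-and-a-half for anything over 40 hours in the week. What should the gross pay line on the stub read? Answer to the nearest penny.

Mon: 6:14 AM–3:42 PM = 9 h 28 min
Tue: 9:11 AM–4:39 PM = 7 h 28 min
Wed: 8:50 AM–7:48 PM = 10 h 58 min
Thu: 9:48 AM–8:31 PM = 10 h 43 min
Fri: 5:56 AM–4:15 PM = 10 h 19 min
Total worked: 48 h 56 min = 2936 min.
Regular 40 h 0 min = 2400 min at £26.50/h; overtime 8 h 56 min = 536 min at £39.75/h.
Pay = (2400 × £26.50 + 536 × £39.75) ÷ 60 = £1415.10.

£1415.10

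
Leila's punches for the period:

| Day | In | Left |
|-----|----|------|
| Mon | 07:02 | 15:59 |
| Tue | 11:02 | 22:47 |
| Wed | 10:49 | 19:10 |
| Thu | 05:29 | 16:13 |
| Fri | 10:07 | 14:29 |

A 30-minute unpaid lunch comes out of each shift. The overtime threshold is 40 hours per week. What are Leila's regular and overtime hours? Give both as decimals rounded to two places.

Regular 40.00 hours, overtime 1.65 hours

Mon: 07:02–15:59 = 8 h 57 min; less 30 min break → 8 h 27 min
Tue: 11:02–22:47 = 11 h 45 min; less 30 min break → 11 h 15 min
Wed: 10:49–19:10 = 8 h 21 min; less 30 min break → 7 h 51 min
Thu: 05:29–16:13 = 10 h 44 min; less 30 min break → 10 h 14 min
Fri: 10:07–14:29 = 4 h 22 min; less 30 min break → 3 h 52 min
Total worked: 41 h 39 min = 41.65 h.
Threshold 40 h → overtime 1 h 39 min, regular 40 h 0 min.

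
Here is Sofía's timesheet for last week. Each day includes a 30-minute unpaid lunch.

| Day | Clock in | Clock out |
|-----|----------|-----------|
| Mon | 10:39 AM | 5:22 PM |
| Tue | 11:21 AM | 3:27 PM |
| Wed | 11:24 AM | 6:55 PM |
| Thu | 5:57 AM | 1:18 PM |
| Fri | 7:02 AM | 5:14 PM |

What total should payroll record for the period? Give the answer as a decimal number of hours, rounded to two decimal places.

33.38 hours

Mon: 10:39 AM–5:22 PM = 6 h 43 min; less 30 min break → 6 h 13 min
Tue: 11:21 AM–3:27 PM = 4 h 6 min; less 30 min break → 3 h 36 min
Wed: 11:24 AM–6:55 PM = 7 h 31 min; less 30 min break → 7 h 1 min
Thu: 5:57 AM–1:18 PM = 7 h 21 min; less 30 min break → 6 h 51 min
Fri: 7:02 AM–5:14 PM = 10 h 12 min; less 30 min break → 9 h 42 min
Total: 6 h 13 min + 3 h 36 min + 7 h 1 min + 6 h 51 min + 9 h 42 min = 33 h 23 min.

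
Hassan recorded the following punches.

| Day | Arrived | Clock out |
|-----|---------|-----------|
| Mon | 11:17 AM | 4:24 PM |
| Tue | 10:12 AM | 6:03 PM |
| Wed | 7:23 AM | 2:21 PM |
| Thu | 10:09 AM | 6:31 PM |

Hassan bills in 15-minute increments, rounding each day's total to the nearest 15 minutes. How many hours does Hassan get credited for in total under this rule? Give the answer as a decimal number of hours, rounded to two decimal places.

Mon: 11:17 AM–4:24 PM = 5 h 7 min → rounds to 5 h 0 min
Tue: 10:12 AM–6:03 PM = 7 h 51 min → rounds to 7 h 45 min
Wed: 7:23 AM–2:21 PM = 6 h 58 min → rounds to 7 h 0 min
Thu: 10:09 AM–6:31 PM = 8 h 22 min → rounds to 8 h 15 min
Total credited: 28 h 0 min.

28.00 hours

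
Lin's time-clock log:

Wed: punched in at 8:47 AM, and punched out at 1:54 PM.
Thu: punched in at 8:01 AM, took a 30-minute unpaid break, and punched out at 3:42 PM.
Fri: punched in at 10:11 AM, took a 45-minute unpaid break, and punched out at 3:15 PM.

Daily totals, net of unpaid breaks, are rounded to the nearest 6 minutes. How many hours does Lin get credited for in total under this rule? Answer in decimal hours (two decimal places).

16.60 hours

Wed: 8:47 AM–1:54 PM = 5 h 7 min → rounds to 5 h 6 min
Thu: 8:01 AM–3:42 PM = 7 h 41 min − 30 min = 7 h 11 min → rounds to 7 h 12 min
Fri: 10:11 AM–3:15 PM = 5 h 4 min − 45 min = 4 h 19 min → rounds to 4 h 18 min
Total credited: 16 h 36 min.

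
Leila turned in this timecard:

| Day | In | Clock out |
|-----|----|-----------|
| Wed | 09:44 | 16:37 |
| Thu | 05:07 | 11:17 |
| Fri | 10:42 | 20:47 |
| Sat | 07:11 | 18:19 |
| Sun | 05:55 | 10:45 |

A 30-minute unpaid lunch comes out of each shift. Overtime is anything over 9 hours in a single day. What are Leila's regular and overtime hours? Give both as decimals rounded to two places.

Wed: 09:44–16:37 = 6 h 53 min; less 30 min break → 6 h 23 min
Thu: 05:07–11:17 = 6 h 10 min; less 30 min break → 5 h 40 min
Fri: 10:42–20:47 = 10 h 5 min; less 30 min break → 9 h 35 min
Sat: 07:11–18:19 = 11 h 8 min; less 30 min break → 10 h 38 min
Sun: 05:55–10:45 = 4 h 50 min; less 30 min break → 4 h 20 min
Wed reg 6 h 23 min / OT 0 h 0 min; Thu reg 5 h 40 min / OT 0 h 0 min; Fri reg 9 h 0 min / OT 0 h 35 min; Sat reg 9 h 0 min / OT 1 h 38 min; Sun reg 4 h 20 min / OT 0 h 0 min.
Totals: regular 34 h 23 min, overtime 2 h 13 min.

Regular 34.38 hours, overtime 2.22 hours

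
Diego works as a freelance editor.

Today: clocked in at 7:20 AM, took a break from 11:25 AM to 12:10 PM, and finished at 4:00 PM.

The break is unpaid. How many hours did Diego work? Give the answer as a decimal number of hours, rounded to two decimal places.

7.92 hours

Today: 7:20 AM–4:00 PM = 8 h 40 min; less 45 min break → 7 h 55 min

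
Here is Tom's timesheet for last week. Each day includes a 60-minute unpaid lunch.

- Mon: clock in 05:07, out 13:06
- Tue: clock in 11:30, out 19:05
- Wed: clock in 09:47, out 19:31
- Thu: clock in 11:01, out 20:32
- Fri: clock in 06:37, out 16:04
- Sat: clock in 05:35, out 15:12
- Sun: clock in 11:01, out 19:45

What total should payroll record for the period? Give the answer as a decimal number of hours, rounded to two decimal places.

Mon: 05:07–13:06 = 7 h 59 min; less 60 min break → 6 h 59 min
Tue: 11:30–19:05 = 7 h 35 min; less 60 min break → 6 h 35 min
Wed: 09:47–19:31 = 9 h 44 min; less 60 min break → 8 h 44 min
Thu: 11:01–20:32 = 9 h 31 min; less 60 min break → 8 h 31 min
Fri: 06:37–16:04 = 9 h 27 min; less 60 min break → 8 h 27 min
Sat: 05:35–15:12 = 9 h 37 min; less 60 min break → 8 h 37 min
Sun: 11:01–19:45 = 8 h 44 min; less 60 min break → 7 h 44 min
Total: 6 h 59 min + 6 h 35 min + 8 h 44 min + 8 h 31 min + 8 h 27 min + 8 h 37 min + 7 h 44 min = 55 h 37 min.

55.62 hours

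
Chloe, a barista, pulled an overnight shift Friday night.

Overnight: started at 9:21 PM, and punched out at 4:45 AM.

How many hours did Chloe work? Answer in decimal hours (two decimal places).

7.40 hours

Overnight: 9:21 PM → midnight = 2 h 39 min; midnight → 4:45 AM = 4 h 45 min; span 7 h 24 min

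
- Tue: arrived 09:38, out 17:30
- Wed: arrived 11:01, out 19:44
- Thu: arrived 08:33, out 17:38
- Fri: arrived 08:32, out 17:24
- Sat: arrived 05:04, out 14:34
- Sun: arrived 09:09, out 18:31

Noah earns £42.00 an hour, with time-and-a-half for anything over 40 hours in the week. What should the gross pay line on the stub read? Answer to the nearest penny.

£2524.20

Tue: 09:38–17:30 = 7 h 52 min
Wed: 11:01–19:44 = 8 h 43 min
Thu: 08:33–17:38 = 9 h 5 min
Fri: 08:32–17:24 = 8 h 52 min
Sat: 05:04–14:34 = 9 h 30 min
Sun: 09:09–18:31 = 9 h 22 min
Total worked: 53 h 24 min = 3204 min.
Regular 40 h 0 min = 2400 min at £42.00/h; overtime 13 h 24 min = 804 min at £63.00/h.
Pay = (2400 × £42.00 + 804 × £63.00) ÷ 60 = £2524.20.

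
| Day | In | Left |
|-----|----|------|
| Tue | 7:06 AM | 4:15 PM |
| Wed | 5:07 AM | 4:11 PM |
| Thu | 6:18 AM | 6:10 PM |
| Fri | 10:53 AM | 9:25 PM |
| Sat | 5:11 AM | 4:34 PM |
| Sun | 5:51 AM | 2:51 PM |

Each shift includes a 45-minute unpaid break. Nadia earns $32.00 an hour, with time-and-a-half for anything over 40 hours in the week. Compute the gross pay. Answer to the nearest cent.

Tue: 7:06 AM–4:15 PM = 9 h 9 min; less 45 min break → 8 h 24 min
Wed: 5:07 AM–4:11 PM = 11 h 4 min; less 45 min break → 10 h 19 min
Thu: 6:18 AM–6:10 PM = 11 h 52 min; less 45 min break → 11 h 7 min
Fri: 10:53 AM–9:25 PM = 10 h 32 min; less 45 min break → 9 h 47 min
Sat: 5:11 AM–4:34 PM = 11 h 23 min; less 45 min break → 10 h 38 min
Sun: 5:51 AM–2:51 PM = 9 h 0 min; less 45 min break → 8 h 15 min
Total worked: 58 h 30 min = 3510 min.
Regular 40 h 0 min = 2400 min at $32.00/h; overtime 18 h 30 min = 1110 min at $48.00/h.
Pay = (2400 × $32.00 + 1110 × $48.00) ÷ 60 = $2168.00.

$2168.00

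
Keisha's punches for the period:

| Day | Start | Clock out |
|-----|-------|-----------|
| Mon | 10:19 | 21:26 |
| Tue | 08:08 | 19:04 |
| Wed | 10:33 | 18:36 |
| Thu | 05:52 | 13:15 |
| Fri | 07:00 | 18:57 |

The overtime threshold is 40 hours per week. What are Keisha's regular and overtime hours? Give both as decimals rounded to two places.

Mon: 10:19–21:26 = 11 h 7 min
Tue: 08:08–19:04 = 10 h 56 min
Wed: 10:33–18:36 = 8 h 3 min
Thu: 05:52–13:15 = 7 h 23 min
Fri: 07:00–18:57 = 11 h 57 min
Total worked: 49 h 26 min = 49.43 h.
Threshold 40 h → overtime 9 h 26 min, regular 40 h 0 min.

Regular 40.00 hours, overtime 9.43 hours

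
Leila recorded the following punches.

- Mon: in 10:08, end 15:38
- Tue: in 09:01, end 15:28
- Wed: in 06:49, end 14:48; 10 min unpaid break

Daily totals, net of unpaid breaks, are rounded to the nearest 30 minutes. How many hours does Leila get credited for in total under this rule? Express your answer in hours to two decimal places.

20.00 hours

Mon: 10:08–15:38 = 5 h 30 min → rounds to 5 h 30 min
Tue: 09:01–15:28 = 6 h 27 min → rounds to 6 h 30 min
Wed: 06:49–14:48 = 7 h 59 min − 10 min = 7 h 49 min → rounds to 8 h 0 min
Total credited: 20 h 0 min.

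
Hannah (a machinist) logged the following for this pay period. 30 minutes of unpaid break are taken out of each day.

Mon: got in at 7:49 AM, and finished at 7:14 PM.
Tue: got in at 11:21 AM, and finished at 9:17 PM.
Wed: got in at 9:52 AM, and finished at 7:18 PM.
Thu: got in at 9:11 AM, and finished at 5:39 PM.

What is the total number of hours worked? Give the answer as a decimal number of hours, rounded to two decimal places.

Mon: 7:49 AM–7:14 PM = 11 h 25 min; less 30 min break → 10 h 55 min
Tue: 11:21 AM–9:17 PM = 9 h 56 min; less 30 min break → 9 h 26 min
Wed: 9:52 AM–7:18 PM = 9 h 26 min; less 30 min break → 8 h 56 min
Thu: 9:11 AM–5:39 PM = 8 h 28 min; less 30 min break → 7 h 58 min
Total: 10 h 55 min + 9 h 26 min + 8 h 56 min + 7 h 58 min = 37 h 15 min.

37.25 hours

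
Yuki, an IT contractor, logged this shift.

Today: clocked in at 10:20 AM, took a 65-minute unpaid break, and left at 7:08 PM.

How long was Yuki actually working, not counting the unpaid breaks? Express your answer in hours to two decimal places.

Today: 10:20 AM–7:08 PM = 8 h 48 min; less 65 min break → 7 h 43 min

7.72 hours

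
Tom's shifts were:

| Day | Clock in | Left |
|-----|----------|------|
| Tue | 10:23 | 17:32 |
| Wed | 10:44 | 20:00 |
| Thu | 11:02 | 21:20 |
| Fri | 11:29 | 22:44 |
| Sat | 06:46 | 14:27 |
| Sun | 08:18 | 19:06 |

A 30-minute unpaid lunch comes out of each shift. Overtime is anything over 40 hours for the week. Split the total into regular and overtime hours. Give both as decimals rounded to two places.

Tue: 10:23–17:32 = 7 h 9 min; less 30 min break → 6 h 39 min
Wed: 10:44–20:00 = 9 h 16 min; less 30 min break → 8 h 46 min
Thu: 11:02–21:20 = 10 h 18 min; less 30 min break → 9 h 48 min
Fri: 11:29–22:44 = 11 h 15 min; less 30 min break → 10 h 45 min
Sat: 06:46–14:27 = 7 h 41 min; less 30 min break → 7 h 11 min
Sun: 08:18–19:06 = 10 h 48 min; less 30 min break → 10 h 18 min
Total worked: 53 h 27 min = 53.45 h.
Threshold 40 h → overtime 13 h 27 min, regular 40 h 0 min.

Regular 40.00 hours, overtime 13.45 hours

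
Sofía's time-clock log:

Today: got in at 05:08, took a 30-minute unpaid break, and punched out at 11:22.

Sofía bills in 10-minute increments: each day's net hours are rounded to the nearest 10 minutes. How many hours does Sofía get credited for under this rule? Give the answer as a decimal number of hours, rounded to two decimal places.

Today: 05:08–11:22 = 6 h 14 min − 30 min = 5 h 44 min → rounds to 5 h 40 min

5.67 hours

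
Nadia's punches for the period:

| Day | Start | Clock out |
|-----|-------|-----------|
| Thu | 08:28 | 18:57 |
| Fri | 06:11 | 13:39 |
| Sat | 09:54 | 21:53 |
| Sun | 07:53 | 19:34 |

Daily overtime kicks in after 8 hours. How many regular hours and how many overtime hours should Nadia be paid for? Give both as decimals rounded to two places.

Regular 31.47 hours, overtime 10.15 hours

Thu: 08:28–18:57 = 10 h 29 min
Fri: 06:11–13:39 = 7 h 28 min
Sat: 09:54–21:53 = 11 h 59 min
Sun: 07:53–19:34 = 11 h 41 min
Thu reg 8 h 0 min / OT 2 h 29 min; Fri reg 7 h 28 min / OT 0 h 0 min; Sat reg 8 h 0 min / OT 3 h 59 min; Sun reg 8 h 0 min / OT 3 h 41 min.
Totals: regular 31 h 28 min, overtime 10 h 9 min.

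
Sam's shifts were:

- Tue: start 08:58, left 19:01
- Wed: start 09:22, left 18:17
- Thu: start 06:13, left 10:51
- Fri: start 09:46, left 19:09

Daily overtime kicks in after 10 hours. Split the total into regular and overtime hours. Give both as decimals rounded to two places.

Regular 32.93 hours, overtime 0.05 hours

Tue: 08:58–19:01 = 10 h 3 min
Wed: 09:22–18:17 = 8 h 55 min
Thu: 06:13–10:51 = 4 h 38 min
Fri: 09:46–19:09 = 9 h 23 min
Tue reg 10 h 0 min / OT 0 h 3 min; Wed reg 8 h 55 min / OT 0 h 0 min; Thu reg 4 h 38 min / OT 0 h 0 min; Fri reg 9 h 23 min / OT 0 h 0 min.
Totals: regular 32 h 56 min, overtime 0 h 3 min.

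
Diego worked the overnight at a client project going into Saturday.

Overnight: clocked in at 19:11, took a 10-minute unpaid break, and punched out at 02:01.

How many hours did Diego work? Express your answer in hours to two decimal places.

Overnight: 19:11 → midnight = 4 h 49 min; midnight → 02:01 = 2 h 1 min; span 6 h 50 min; less 10 min break → 6 h 40 min

6.67 hours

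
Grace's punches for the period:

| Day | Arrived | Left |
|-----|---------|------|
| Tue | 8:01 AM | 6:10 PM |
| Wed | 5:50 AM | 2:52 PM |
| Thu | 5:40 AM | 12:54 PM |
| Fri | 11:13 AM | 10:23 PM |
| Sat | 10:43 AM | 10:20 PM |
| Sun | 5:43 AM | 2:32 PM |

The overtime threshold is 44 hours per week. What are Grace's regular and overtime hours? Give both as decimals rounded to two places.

Regular 44.00 hours, overtime 14.02 hours

Tue: 8:01 AM–6:10 PM = 10 h 9 min
Wed: 5:50 AM–2:52 PM = 9 h 2 min
Thu: 5:40 AM–12:54 PM = 7 h 14 min
Fri: 11:13 AM–10:23 PM = 11 h 10 min
Sat: 10:43 AM–10:20 PM = 11 h 37 min
Sun: 5:43 AM–2:32 PM = 8 h 49 min
Total worked: 58 h 1 min = 58.02 h.
Threshold 44 h → overtime 14 h 1 min, regular 44 h 0 min.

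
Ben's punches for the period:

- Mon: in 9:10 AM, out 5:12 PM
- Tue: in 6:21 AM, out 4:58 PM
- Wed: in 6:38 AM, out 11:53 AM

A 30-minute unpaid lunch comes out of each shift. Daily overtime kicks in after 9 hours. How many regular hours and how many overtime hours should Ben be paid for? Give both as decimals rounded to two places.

Regular 21.28 hours, overtime 1.12 hours

Mon: 9:10 AM–5:12 PM = 8 h 2 min; less 30 min break → 7 h 32 min
Tue: 6:21 AM–4:58 PM = 10 h 37 min; less 30 min break → 10 h 7 min
Wed: 6:38 AM–11:53 AM = 5 h 15 min; less 30 min break → 4 h 45 min
Mon reg 7 h 32 min / OT 0 h 0 min; Tue reg 9 h 0 min / OT 1 h 7 min; Wed reg 4 h 45 min / OT 0 h 0 min.
Totals: regular 21 h 17 min, overtime 1 h 7 min.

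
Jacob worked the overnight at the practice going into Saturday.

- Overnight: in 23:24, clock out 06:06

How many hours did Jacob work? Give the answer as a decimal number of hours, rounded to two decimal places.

Overnight: 23:24 → midnight = 0 h 36 min; midnight → 06:06 = 6 h 6 min; span 6 h 42 min

6.70 hours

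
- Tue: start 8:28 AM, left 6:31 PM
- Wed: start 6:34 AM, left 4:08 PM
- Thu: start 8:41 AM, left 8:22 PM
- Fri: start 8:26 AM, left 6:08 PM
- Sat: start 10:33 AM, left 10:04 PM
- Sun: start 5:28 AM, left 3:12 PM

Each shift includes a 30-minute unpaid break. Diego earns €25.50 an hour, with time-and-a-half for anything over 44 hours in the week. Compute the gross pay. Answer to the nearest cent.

Tue: 8:28 AM–6:31 PM = 10 h 3 min; less 30 min break → 9 h 33 min
Wed: 6:34 AM–4:08 PM = 9 h 34 min; less 30 min break → 9 h 4 min
Thu: 8:41 AM–8:22 PM = 11 h 41 min; less 30 min break → 11 h 11 min
Fri: 8:26 AM–6:08 PM = 9 h 42 min; less 30 min break → 9 h 12 min
Sat: 10:33 AM–10:04 PM = 11 h 31 min; less 30 min break → 11 h 1 min
Sun: 5:28 AM–3:12 PM = 9 h 44 min; less 30 min break → 9 h 14 min
Total worked: 59 h 15 min = 3555 min.
Regular 44 h 0 min = 2640 min at €25.50/h; overtime 15 h 15 min = 915 min at €38.25/h.
Pay = (2640 × €25.50 + 915 × €38.25) ÷ 60 = €1705.31.

€1705.31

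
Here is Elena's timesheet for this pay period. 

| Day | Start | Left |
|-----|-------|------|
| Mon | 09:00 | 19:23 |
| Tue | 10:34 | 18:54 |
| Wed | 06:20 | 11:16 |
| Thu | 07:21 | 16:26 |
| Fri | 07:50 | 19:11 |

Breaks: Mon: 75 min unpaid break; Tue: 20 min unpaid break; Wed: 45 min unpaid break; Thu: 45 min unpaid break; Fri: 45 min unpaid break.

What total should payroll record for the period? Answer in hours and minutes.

40 h 15 min

Mon: 09:00–19:23 = 10 h 23 min; less 75 min break → 9 h 8 min
Tue: 10:34–18:54 = 8 h 20 min; less 20 min break → 8 h 0 min
Wed: 06:20–11:16 = 4 h 56 min; less 45 min break → 4 h 11 min
Thu: 07:21–16:26 = 9 h 5 min; less 45 min break → 8 h 20 min
Fri: 07:50–19:11 = 11 h 21 min; less 45 min break → 10 h 36 min
Total: 9 h 8 min + 8 h 0 min + 4 h 11 min + 8 h 20 min + 10 h 36 min = 40 h 15 min.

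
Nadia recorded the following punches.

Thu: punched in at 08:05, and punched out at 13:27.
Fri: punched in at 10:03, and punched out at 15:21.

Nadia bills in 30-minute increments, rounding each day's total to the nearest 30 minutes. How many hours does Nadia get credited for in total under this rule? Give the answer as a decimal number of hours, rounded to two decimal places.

Thu: 08:05–13:27 = 5 h 22 min → rounds to 5 h 30 min
Fri: 10:03–15:21 = 5 h 18 min → rounds to 5 h 30 min
Total credited: 11 h 0 min.

11.00 hours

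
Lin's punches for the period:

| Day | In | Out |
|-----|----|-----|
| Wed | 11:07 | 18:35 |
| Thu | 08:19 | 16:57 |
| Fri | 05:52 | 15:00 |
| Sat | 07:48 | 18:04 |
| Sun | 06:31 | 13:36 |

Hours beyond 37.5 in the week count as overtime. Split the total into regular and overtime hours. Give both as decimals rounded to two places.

Regular 37.50 hours, overtime 5.08 hours

Wed: 11:07–18:35 = 7 h 28 min
Thu: 08:19–16:57 = 8 h 38 min
Fri: 05:52–15:00 = 9 h 8 min
Sat: 07:48–18:04 = 10 h 16 min
Sun: 06:31–13:36 = 7 h 5 min
Total worked: 42 h 35 min = 42.58 h.
Threshold 37.5 h → overtime 5 h 5 min, regular 37 h 30 min.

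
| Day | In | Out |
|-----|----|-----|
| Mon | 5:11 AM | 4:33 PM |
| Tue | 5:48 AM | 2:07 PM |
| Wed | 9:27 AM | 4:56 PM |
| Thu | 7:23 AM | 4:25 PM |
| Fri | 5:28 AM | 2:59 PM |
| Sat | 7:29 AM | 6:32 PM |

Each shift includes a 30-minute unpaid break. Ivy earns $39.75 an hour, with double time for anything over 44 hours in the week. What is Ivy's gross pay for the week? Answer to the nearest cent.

Mon: 5:11 AM–4:33 PM = 11 h 22 min; less 30 min break → 10 h 52 min
Tue: 5:48 AM–2:07 PM = 8 h 19 min; less 30 min break → 7 h 49 min
Wed: 9:27 AM–4:56 PM = 7 h 29 min; less 30 min break → 6 h 59 min
Thu: 7:23 AM–4:25 PM = 9 h 2 min; less 30 min break → 8 h 32 min
Fri: 5:28 AM–2:59 PM = 9 h 31 min; less 30 min break → 9 h 1 min
Sat: 7:29 AM–6:32 PM = 11 h 3 min; less 30 min break → 10 h 33 min
Total worked: 53 h 46 min = 3226 min.
Regular 44 h 0 min = 2640 min at $39.75/h; overtime 9 h 46 min = 586 min at $79.50/h.
Pay = (2640 × $39.75 + 586 × $79.50) ÷ 60 = $2525.45.

$2525.45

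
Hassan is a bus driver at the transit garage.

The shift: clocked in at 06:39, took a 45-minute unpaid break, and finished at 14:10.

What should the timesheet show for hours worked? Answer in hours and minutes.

6 h 46 min

The shift: 06:39–14:10 = 7 h 31 min; less 45 min break → 6 h 46 min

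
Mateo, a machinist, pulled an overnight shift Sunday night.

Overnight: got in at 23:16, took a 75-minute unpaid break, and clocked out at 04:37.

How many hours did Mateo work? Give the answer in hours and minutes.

4 h 6 min

Overnight: 23:16 → midnight = 0 h 44 min; midnight → 04:37 = 4 h 37 min; span 5 h 21 min; less 75 min break → 4 h 6 min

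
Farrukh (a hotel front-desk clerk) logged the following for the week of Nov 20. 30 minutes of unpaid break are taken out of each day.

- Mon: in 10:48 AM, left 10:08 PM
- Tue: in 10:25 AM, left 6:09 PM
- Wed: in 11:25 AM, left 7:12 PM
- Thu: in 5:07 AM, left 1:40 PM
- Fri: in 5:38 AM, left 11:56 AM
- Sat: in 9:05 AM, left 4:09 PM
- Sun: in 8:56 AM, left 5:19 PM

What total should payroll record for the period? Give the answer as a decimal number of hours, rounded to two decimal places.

53.65 hours

Mon: 10:48 AM–10:08 PM = 11 h 20 min; less 30 min break → 10 h 50 min
Tue: 10:25 AM–6:09 PM = 7 h 44 min; less 30 min break → 7 h 14 min
Wed: 11:25 AM–7:12 PM = 7 h 47 min; less 30 min break → 7 h 17 min
Thu: 5:07 AM–1:40 PM = 8 h 33 min; less 30 min break → 8 h 3 min
Fri: 5:38 AM–11:56 AM = 6 h 18 min; less 30 min break → 5 h 48 min
Sat: 9:05 AM–4:09 PM = 7 h 4 min; less 30 min break → 6 h 34 min
Sun: 8:56 AM–5:19 PM = 8 h 23 min; less 30 min break → 7 h 53 min
Total: 10 h 50 min + 7 h 14 min + 7 h 17 min + 8 h 3 min + 5 h 48 min + 6 h 34 min + 7 h 53 min = 53 h 39 min.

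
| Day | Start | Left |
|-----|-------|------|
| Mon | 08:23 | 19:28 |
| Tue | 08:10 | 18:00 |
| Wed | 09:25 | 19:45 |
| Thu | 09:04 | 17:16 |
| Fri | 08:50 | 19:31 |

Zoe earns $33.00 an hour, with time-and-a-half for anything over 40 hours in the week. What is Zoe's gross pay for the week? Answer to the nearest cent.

$1821.60

Mon: 08:23–19:28 = 11 h 5 min
Tue: 08:10–18:00 = 9 h 50 min
Wed: 09:25–19:45 = 10 h 20 min
Thu: 09:04–17:16 = 8 h 12 min
Fri: 08:50–19:31 = 10 h 41 min
Total worked: 50 h 8 min = 3008 min.
Regular 40 h 0 min = 2400 min at $33.00/h; overtime 10 h 8 min = 608 min at $49.50/h.
Pay = (2400 × $33.00 + 608 × $49.50) ÷ 60 = $1821.60.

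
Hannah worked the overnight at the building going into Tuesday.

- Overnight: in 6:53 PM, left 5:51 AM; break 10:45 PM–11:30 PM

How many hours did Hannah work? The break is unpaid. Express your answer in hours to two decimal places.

10.22 hours

Overnight: 6:53 PM → midnight = 5 h 7 min; midnight → 5:51 AM = 5 h 51 min; span 10 h 58 min; less 45 min break → 10 h 13 min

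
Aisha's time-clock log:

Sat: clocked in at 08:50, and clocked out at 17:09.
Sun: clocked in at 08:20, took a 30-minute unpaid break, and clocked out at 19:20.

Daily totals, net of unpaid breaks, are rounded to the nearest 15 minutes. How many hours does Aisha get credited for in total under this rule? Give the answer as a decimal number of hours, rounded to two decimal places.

Sat: 08:50–17:09 = 8 h 19 min → rounds to 8 h 15 min
Sun: 08:20–19:20 = 11 h 0 min − 30 min = 10 h 30 min → rounds to 10 h 30 min
Total credited: 18 h 45 min.

18.75 hours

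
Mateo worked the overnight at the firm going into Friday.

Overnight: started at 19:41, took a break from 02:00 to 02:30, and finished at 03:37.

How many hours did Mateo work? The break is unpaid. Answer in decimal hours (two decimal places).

7.43 hours

Overnight: 19:41 → midnight = 4 h 19 min; midnight → 03:37 = 3 h 37 min; span 7 h 56 min; less 30 min break → 7 h 26 min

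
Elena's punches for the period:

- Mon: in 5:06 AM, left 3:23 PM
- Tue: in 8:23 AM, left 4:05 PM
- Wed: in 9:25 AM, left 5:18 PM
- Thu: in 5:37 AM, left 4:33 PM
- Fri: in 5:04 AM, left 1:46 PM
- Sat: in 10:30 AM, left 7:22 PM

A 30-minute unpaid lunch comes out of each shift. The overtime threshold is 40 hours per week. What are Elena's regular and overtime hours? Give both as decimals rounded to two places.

Mon: 5:06 AM–3:23 PM = 10 h 17 min; less 30 min break → 9 h 47 min
Tue: 8:23 AM–4:05 PM = 7 h 42 min; less 30 min break → 7 h 12 min
Wed: 9:25 AM–5:18 PM = 7 h 53 min; less 30 min break → 7 h 23 min
Thu: 5:37 AM–4:33 PM = 10 h 56 min; less 30 min break → 10 h 26 min
Fri: 5:04 AM–1:46 PM = 8 h 42 min; less 30 min break → 8 h 12 min
Sat: 10:30 AM–7:22 PM = 8 h 52 min; less 30 min break → 8 h 22 min
Total worked: 51 h 22 min = 51.37 h.
Threshold 40 h → overtime 11 h 22 min, regular 40 h 0 min.

Regular 40.00 hours, overtime 11.37 hours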